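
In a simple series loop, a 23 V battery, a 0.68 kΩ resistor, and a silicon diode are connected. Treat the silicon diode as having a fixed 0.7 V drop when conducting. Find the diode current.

I ≈ 33 mA

KVL around the loop: 23 = V_D + I·R = 0.7 + I × 0.68 kΩ.
So I = (23 − 0.7) / 0.68 kΩ = 22.3 / 0.68 = 32.8 mA.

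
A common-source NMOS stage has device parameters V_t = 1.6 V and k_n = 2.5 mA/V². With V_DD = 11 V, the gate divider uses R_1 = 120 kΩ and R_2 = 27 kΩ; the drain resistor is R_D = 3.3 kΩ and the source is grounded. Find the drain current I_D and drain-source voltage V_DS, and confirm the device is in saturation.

V_G = V_DD·R_2/(R_1+R_2) = 11×27/147 = 2.02 V. With the source grounded, V_GS = V_G = 2.02 V.
Assume saturation: I_D = (k_n/2)(V_GS − V_t)² = (2.5/2)×(2.02 − 1.6)² = 1.25×0.42² = 0.221 mA.
V_DS = V_DD − I_D·R_D = 11 − 0.221×3.3 = 10.3 V.
Saturation requires V_DS ≥ V_GS − V_t = 0.42 V; 10.3 ≥ 0.42 ✓.

I_D ≈ 0.22 mA, V_DS ≈ 10 V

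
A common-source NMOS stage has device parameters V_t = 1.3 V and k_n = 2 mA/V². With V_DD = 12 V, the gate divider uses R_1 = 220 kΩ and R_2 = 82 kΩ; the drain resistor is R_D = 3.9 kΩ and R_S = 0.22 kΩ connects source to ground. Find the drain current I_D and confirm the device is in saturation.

V_G = V_DD·R_2/(R_1+R_2) = 12×82/302 = 3.26 V.
Assume saturation: I_D = (k_n/2)(V_GS − V_t)² with V_GS = V_G − I_D·R_S = 3.26 − 0.22·I_D.
Substituting gives 0.0484·I_D² − 1.86·I_D + 3.83 = 0, with roots I_D = 2.18 or 36.3 mA.
The root I_D = 36.3 mA gives V_GS = -4.72 V ≤ V_t, so take I_D = 2.18 mA.
Then V_GS = 2.78 V and V_DS = V_DD − I_D(R_D+R_S) = 12 − 2.18×4.12 = 3 V.
Saturation requires V_DS ≥ V_GS − V_t = 1.48 V; 3 ≥ 1.48 ✓.

I_D ≈ 2.2 mA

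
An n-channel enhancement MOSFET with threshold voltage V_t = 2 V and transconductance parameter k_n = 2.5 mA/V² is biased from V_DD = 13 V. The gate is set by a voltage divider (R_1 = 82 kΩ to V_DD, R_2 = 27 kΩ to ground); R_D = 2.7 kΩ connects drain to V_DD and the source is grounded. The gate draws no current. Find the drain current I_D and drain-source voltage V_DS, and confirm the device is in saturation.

V_G = V_DD·R_2/(R_1+R_2) = 13×27/109 = 3.22 V. With the source grounded, V_GS = V_G = 3.22 V.
Assume saturation: I_D = (k_n/2)(V_GS − V_t)² = (2.5/2)×(3.22 − 2)² = 1.25×1.22² = 1.86 mA.
V_DS = V_DD − I_D·R_D = 13 − 1.86×2.7 = 7.98 V.
Saturation requires V_DS ≥ V_GS − V_t = 1.22 V; 7.98 ≥ 1.22 ✓.

I_D ≈ 1.9 mA, V_DS ≈ 8 V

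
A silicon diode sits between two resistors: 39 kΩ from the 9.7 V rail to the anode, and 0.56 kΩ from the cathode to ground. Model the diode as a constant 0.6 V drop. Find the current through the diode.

The two resistors are in series with the diode, so KVL gives 9.7 = I·39 + 0.6 + I·0.56.
I = (9.7 − 0.6) / (39 + 0.56) kΩ = 9.1 / 39.6 = 0.23 mA.

I ≈ 0.23 mA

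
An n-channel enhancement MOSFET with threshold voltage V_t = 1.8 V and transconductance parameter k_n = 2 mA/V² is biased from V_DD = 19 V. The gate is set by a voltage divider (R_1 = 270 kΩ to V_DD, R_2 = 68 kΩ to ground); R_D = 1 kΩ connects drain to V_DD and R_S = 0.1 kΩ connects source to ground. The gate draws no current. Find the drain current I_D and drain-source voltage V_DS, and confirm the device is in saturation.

I_D ≈ 3 mA, V_DS ≈ 16 V

V_G = V_DD·R_2/(R_1+R_2) = 19×68/338 = 3.82 V.
Assume saturation: I_D = (k_n/2)(V_GS − V_t)² with V_GS = V_G − I_D·R_S = 3.82 − 0.1·I_D.
Substituting gives 0.01·I_D² − 1.4·I_D + 4.09 = 0, with roots I_D = 2.98 or 137 mA.
The root I_D = 137 mA gives V_GS = -9.92 V ≤ V_t, so take I_D = 2.98 mA.
Then V_GS = 3.52 V and V_DS = V_DD − I_D(R_D+R_S) = 19 − 2.98×1.1 = 15.7 V.
Saturation requires V_DS ≥ V_GS − V_t = 1.72 V; 15.7 ≥ 1.72 ✓.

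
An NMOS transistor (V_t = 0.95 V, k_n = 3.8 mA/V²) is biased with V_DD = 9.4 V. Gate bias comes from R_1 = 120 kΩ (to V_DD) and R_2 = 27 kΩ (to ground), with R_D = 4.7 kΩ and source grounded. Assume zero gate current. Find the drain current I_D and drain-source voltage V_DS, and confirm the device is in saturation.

V_G = V_DD·R_2/(R_1+R_2) = 9.4×27/147 = 1.73 V. With the source grounded, V_GS = V_G = 1.73 V.
Assume saturation: I_D = (k_n/2)(V_GS − V_t)² = (3.8/2)×(1.73 − 0.95)² = 1.9×0.777² = 1.15 mA.
V_DS = V_DD − I_D·R_D = 9.4 − 1.15×4.7 = 4.02 V.
Saturation requires V_DS ≥ V_GS − V_t = 0.777 V; 4.02 ≥ 0.777 ✓.

I_D ≈ 1.1 mA, V_DS ≈ 4 V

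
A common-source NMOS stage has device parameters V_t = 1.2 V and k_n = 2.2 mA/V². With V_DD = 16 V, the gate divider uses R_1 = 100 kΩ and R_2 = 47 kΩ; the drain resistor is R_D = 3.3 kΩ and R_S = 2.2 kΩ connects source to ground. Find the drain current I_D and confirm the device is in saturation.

V_G = V_DD·R_2/(R_1+R_2) = 16×47/147 = 5.12 V.
Assume saturation: I_D = (k_n/2)(V_GS − V_t)² with V_GS = V_G − I_D·R_S = 5.12 − 2.2·I_D.
Substituting gives 5.32·I_D² − 20·I_D + 16.9 = 0, with roots I_D = 1.29 or 2.46 mA.
The root I_D = 2.46 mA gives V_GS = -0.295 V ≤ V_t, so take I_D = 1.29 mA.
Then V_GS = 2.28 V and V_DS = V_DD − I_D(R_D+R_S) = 16 − 1.29×5.5 = 8.92 V.
Saturation requires V_DS ≥ V_GS − V_t = 1.08 V; 8.92 ≥ 1.08 ✓.

I_D ≈ 1.3 mA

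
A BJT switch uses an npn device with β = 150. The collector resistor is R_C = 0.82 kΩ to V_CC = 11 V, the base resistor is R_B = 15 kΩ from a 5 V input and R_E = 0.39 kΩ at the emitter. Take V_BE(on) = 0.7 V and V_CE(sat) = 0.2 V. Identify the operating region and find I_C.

active; I_C ≈ 8.7 mA

Assume active. Base-emitter loop: I_B = (V_BB − V_BE)/(R_B + (β+1)R_E) = (5 − 0.7)/(15 + 151×0.39) = 0.0582 mA.
I_C = β·I_B = 150×0.0582 = 8.73 mA.
V_CE = V_CC − I_C·R_C − I_E·R_E = 11 − 8.73×0.82 − 8.79×0.39 = 0.415 V > V_CE(sat), so the active-region assumption holds.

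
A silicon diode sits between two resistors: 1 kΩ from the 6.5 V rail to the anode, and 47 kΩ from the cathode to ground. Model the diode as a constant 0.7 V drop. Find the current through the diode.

The two resistors are in series with the diode, so KVL gives 6.5 = I·1 + 0.7 + I·47.
I = (6.5 − 0.7) / (1 + 47) kΩ = 5.8 / 48 = 0.121 mA.

I ≈ 0.12 mA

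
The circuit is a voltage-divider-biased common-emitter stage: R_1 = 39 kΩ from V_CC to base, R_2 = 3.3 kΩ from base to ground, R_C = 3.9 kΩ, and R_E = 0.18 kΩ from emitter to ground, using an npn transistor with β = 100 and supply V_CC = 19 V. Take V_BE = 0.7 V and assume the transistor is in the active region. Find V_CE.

Thevenize the base divider: V_Th = V_CC·R_2/(R_1+R_2) = 19×3.3/42.3 = 1.48 V, R_Th = R_1‖R_2 = 3.04 kΩ.
Base-emitter loop: V_Th = I_B·R_Th + V_BE + (β+1)I_B·R_E, so I_B = (1.48 − 0.7) / (3.04 + 101×0.18) = 0.0369 mA.
I_C = β·I_B = 100×0.0369 = 3.69 mA, and I_E = (β+1)I_B = 3.72 mA.
V_CE = V_CC − I_C·R_C − I_E·R_E = 19 − 3.69×3.9 − 3.72×0.18 = 3.95 V.
V_CE = 3.95 V > 0.2 V confirms active-region operation.

V_CE ≈ 4 V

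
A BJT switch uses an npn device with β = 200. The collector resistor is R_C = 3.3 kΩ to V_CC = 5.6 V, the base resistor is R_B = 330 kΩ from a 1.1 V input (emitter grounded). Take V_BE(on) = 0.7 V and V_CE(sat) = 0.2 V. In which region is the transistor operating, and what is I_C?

active; I_C ≈ 0.24 mA

Assume active. Base-emitter loop: I_B = (V_BB − V_BE)/R_B = (1.1 − 0.7)/330 = 0.00121 mA.
I_C = β·I_B = 200×0.00121 = 0.242 mA.
V_CE = V_CC − I_C·R_C = 5.6 − 0.242×3.3 = 4.8 V > V_CE(sat), so the active-region assumption holds.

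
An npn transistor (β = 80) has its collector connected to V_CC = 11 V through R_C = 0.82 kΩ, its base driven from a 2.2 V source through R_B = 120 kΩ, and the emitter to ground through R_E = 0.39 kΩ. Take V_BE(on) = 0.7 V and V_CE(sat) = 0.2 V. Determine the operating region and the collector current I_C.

Assume active. Base-emitter loop: I_B = (V_BB − V_BE)/(R_B + (β+1)R_E) = (2.2 − 0.7)/(120 + 81×0.39) = 0.0099 mA.
I_C = β·I_B = 80×0.0099 = 0.792 mA.
V_CE = V_CC − I_C·R_C − I_E·R_E = 11 − 0.792×0.82 − 0.802×0.39 = 10 V > V_CE(sat), so the active-region assumption holds.

active; I_C ≈ 0.79 mA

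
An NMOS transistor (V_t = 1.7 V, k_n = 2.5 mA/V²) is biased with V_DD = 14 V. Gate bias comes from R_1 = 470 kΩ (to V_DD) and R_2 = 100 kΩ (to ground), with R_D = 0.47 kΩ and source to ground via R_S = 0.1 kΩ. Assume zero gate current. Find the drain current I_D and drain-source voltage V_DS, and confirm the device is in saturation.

V_G = V_DD·R_2/(R_1+R_2) = 14×100/570 = 2.46 V.
Assume saturation: I_D = (k_n/2)(V_GS − V_t)² with V_GS = V_G − I_D·R_S = 2.46 − 0.1·I_D.
Substituting gives 0.0125·I_D² − 1.19·I_D + 0.715 = 0, with roots I_D = 0.605 or 94.5 mA.
The root I_D = 94.5 mA gives V_GS = -7 V ≤ V_t, so take I_D = 0.605 mA.
Then V_GS = 2.4 V and V_DS = V_DD − I_D(R_D+R_S) = 14 − 0.605×0.57 = 13.7 V.
Saturation requires V_DS ≥ V_GS − V_t = 0.696 V; 13.7 ≥ 0.696 ✓.

I_D ≈ 0.6 mA, V_DS ≈ 14 V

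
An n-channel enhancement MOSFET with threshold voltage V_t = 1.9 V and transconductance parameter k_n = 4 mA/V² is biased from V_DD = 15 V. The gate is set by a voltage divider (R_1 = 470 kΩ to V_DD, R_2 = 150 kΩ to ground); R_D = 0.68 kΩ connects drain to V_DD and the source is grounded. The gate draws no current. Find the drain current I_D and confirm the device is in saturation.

V_G = V_DD·R_2/(R_1+R_2) = 15×150/620 = 3.63 V. With the source grounded, V_GS = V_G = 3.63 V.
Assume saturation: I_D = (k_n/2)(V_GS − V_t)² = (4/2)×(3.63 − 1.9)² = 2×1.73² = 5.98 mA.
V_DS = V_DD − I_D·R_D = 15 − 5.98×0.68 = 10.9 V.
Saturation requires V_DS ≥ V_GS − V_t = 1.73 V; 10.9 ≥ 1.73 ✓.

I_D ≈ 6 mA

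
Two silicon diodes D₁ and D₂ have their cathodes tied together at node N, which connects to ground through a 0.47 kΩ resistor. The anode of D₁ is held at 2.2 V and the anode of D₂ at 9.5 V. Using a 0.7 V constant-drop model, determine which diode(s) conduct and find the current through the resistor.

Only D₂ conducts; I_R ≈ 19 mA

Assume both conduct. Then node N would need to be at both 2.2−0.7 = 1.5 V and 9.5−0.7 = 8.8 V, which is impossible.
Assume only D₂ conducts: V_N = 9.5 − 0.7 = 8.8 V, so I_R = 8.8/0.47 = 18.7 mA.
Check D₁: its anode-to-cathode voltage is 2.2 − 8.8 = -6.6 V < 0.7 V, so it is off. The assumption is consistent.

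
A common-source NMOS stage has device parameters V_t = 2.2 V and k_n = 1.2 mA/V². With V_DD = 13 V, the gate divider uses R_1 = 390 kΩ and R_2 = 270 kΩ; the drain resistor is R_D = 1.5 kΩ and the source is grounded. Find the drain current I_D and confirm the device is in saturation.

V_G = V_DD·R_2/(R_1+R_2) = 13×270/660 = 5.32 V. With the source grounded, V_GS = V_G = 5.32 V.
Assume saturation: I_D = (k_n/2)(V_GS − V_t)² = (1.2/2)×(5.32 − 2.2)² = 0.6×3.12² = 5.83 mA.
V_DS = V_DD − I_D·R_D = 13 − 5.83×1.5 = 4.25 V.
Saturation requires V_DS ≥ V_GS − V_t = 3.12 V; 4.25 ≥ 3.12 ✓.

I_D ≈ 5.8 mA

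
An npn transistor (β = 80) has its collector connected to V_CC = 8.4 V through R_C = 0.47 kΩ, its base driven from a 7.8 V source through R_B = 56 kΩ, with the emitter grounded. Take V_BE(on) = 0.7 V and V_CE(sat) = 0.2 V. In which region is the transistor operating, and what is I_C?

active; I_C ≈ 10 mA

Assume active. Base-emitter loop: I_B = (V_BB − V_BE)/R_B = (7.8 − 0.7)/56 = 0.127 mA.
I_C = β·I_B = 80×0.127 = 10.1 mA.
V_CE = V_CC − I_C·R_C = 8.4 − 10.1×0.47 = 3.63 V > V_CE(sat), so the active-region assumption holds.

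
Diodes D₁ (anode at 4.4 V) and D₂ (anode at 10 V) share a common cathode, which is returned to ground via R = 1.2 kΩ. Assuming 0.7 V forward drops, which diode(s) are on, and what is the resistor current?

Only D₂ conducts; I_R ≈ 7.8 mA

Assume both conduct. Then node N would need to be at both 4.4−0.7 = 3.7 V and 10−0.7 = 9.3 V, which is impossible.
Assume only D₂ conducts: V_N = 10 − 0.7 = 9.3 V, so I_R = 9.3/1.2 = 7.75 mA.
Check D₁: its anode-to-cathode voltage is 4.4 − 9.3 = -4.9 V < 0.7 V, so it is off. The assumption is consistent.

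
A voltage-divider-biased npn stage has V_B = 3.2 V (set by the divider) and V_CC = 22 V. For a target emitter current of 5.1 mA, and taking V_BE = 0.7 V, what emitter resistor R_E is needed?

R_E ≈ 0.49 kΩ

V_E = V_B − V_BE = 3.2 − 0.7 = 2.5 V.
R_E = V_E / I_E = 2.5 / 5.1 = 0.49 kΩ.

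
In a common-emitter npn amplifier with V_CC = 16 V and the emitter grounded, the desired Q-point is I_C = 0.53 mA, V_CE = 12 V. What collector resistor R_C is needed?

Collector loop: V_CC = I_C·R_C + V_CE.
R_C = (V_CC − V_CE)/I_C = (16 − 12)/0.53 = 7.55 kΩ.

R_C ≈ 7.5 kΩ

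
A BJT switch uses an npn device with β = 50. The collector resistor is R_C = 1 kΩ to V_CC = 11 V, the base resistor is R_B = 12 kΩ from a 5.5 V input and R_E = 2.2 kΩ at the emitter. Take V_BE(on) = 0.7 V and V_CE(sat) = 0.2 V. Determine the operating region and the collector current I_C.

Assume active. Base-emitter loop: I_B = (V_BB − V_BE)/(R_B + (β+1)R_E) = (5.5 − 0.7)/(12 + 51×2.2) = 0.0386 mA.
I_C = β·I_B = 50×0.0386 = 1.93 mA.
V_CE = V_CC − I_C·R_C − I_E·R_E = 11 − 1.93×1 − 1.97×2.2 = 4.73 V > V_CE(sat), so the active-region assumption holds.

active; I_C ≈ 1.9 mA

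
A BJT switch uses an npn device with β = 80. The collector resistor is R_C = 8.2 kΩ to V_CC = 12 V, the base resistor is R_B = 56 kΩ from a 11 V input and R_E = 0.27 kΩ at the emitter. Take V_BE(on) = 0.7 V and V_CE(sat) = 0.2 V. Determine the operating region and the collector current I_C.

saturation; I_C ≈ 1.4 mA

Assume active: I_B = (11 − 0.7)/(56 + 81×0.27) = 0.132 mA, I_C = β·I_B = 10.6 mA.
Then V_CE = 12 − 10.6×8.2 − 10.7×0.27 = -77.7 V < 0.2 V — the active assumption fails.
Re-solve with V_CE = 0.2 V. KCL at the emitter: V_E/R_E = (V_BB−0.7−V_E)/R_B + (V_CC−0.2−V_E)/R_C, giving V_E = 0.422 V.
I_C = (V_CC − 0.2 − V_E)/R_C = (11.8 − 0.422)/8.2 = 1.39 mA.
Check: I_B = (10.3 − 0.422)/56 = 0.176 mA, and β·I_B = 14.1 mA > I_C, confirming saturation.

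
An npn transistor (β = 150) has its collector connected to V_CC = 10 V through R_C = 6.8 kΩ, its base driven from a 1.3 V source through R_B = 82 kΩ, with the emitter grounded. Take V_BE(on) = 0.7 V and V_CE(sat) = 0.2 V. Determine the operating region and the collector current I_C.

active; I_C ≈ 1.1 mA

Assume active. Base-emitter loop: I_B = (V_BB − V_BE)/R_B = (1.3 − 0.7)/82 = 0.00732 mA.
I_C = β·I_B = 150×0.00732 = 1.1 mA.
V_CE = V_CC − I_C·R_C = 10 − 1.1×6.8 = 2.54 V > V_CE(sat), so the active-region assumption holds.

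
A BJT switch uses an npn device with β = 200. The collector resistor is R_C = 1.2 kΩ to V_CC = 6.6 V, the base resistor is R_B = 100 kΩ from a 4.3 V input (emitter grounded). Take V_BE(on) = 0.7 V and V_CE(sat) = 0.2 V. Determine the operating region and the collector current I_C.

saturation; I_C ≈ 5.3 mA

Assume active: I_B = (4.3 − 0.7)/100 = 0.036 mA, giving I_C = β·I_B = 7.2 mA.
But then V_CE = 6.6 − 7.2×1.2 = -2.04 V < V_CE(sat) = 0.2 V — impossible in the active region.
So the transistor is saturated. With V_CE = 0.2 V, I_C = (V_CC − 0.2)/R_C = 6.4/1.2 = 5.33 mA.
Check: β·I_B = 7.2 mA > I_C = 5.33 mA, confirming saturation.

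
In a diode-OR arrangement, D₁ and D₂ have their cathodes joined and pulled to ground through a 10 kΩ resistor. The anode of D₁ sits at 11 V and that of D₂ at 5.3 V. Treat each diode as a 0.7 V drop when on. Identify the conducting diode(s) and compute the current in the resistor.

Assume both conduct. Then node N would need to be at both 11−0.7 = 10.3 V and 5.3−0.7 = 4.6 V, which is impossible.
Assume only D₁ conducts: V_N = 11 − 0.7 = 10.3 V, so I_R = 10.3/10 = 1.03 mA.
Check D₂: its anode-to-cathode voltage is 5.3 − 10.3 = -5 V < 0.7 V, so it is off. The assumption is consistent.

Only D₁ conducts; I_R ≈ 1 mA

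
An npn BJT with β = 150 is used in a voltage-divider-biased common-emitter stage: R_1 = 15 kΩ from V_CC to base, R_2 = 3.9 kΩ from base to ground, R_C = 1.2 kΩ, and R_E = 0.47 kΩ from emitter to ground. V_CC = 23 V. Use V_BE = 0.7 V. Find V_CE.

V_CE ≈ 9.3 V

Thevenize the base divider: V_Th = V_CC·R_2/(R_1+R_2) = 23×3.9/18.9 = 4.75 V, R_Th = R_1‖R_2 = 3.1 kΩ.
Base-emitter loop: V_Th = I_B·R_Th + V_BE + (β+1)I_B·R_E, so I_B = (4.75 − 0.7) / (3.1 + 151×0.47) = 0.0546 mA.
I_C = β·I_B = 150×0.0546 = 8.19 mA, and I_E = (β+1)I_B = 8.25 mA.
V_CE = V_CC − I_C·R_C − I_E·R_E = 23 − 8.19×1.2 − 8.25×0.47 = 9.29 V.
V_CE = 9.29 V > 0.2 V confirms active-region operation.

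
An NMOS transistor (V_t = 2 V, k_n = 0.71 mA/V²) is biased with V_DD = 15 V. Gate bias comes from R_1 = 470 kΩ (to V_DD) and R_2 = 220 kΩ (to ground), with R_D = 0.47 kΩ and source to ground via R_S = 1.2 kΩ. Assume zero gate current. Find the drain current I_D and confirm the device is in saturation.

I_D ≈ 0.95 mA

V_G = V_DD·R_2/(R_1+R_2) = 15×220/690 = 4.78 V.
Assume saturation: I_D = (k_n/2)(V_GS − V_t)² with V_GS = V_G − I_D·R_S = 4.78 − 1.2·I_D.
Substituting gives 0.511·I_D² − 3.37·I_D + 2.75 = 0, with roots I_D = 0.953 or 5.64 mA.
The root I_D = 5.64 mA gives V_GS = -1.99 V ≤ V_t, so take I_D = 0.953 mA.
Then V_GS = 3.64 V and V_DS = V_DD − I_D(R_D+R_S) = 15 − 0.953×1.67 = 13.4 V.
Saturation requires V_DS ≥ V_GS − V_t = 1.64 V; 13.4 ≥ 1.64 ✓.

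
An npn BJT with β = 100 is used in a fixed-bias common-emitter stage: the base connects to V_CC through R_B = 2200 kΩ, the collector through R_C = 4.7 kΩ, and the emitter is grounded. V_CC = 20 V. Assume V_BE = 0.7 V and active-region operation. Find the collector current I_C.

I_C ≈ 0.88 mA

Base loop: V_CC = I_B·R_B + V_BE, so I_B = (20 − 0.7)/2200 kΩ = 0.00877 mA.
In the active region I_C = β·I_B = 100 × 0.00877 = 0.877 mA.
Collector loop: V_CE = V_CC − I_C·R_C = 20 − 0.877×4.7 = 15.9 V.
Since V_CE = 15.9 V > V_CE(sat) ≈ 0.2 V, the transistor is in the active region as assumed.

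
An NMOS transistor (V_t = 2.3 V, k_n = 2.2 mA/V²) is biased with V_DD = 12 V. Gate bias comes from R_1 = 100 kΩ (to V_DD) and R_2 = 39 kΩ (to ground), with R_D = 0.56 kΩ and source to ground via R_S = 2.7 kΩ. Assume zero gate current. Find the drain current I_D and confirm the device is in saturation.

V_G = V_DD·R_2/(R_1+R_2) = 12×39/139 = 3.37 V.
Assume saturation: I_D = (k_n/2)(V_GS − V_t)² with V_GS = V_G − I_D·R_S = 3.37 − 2.7·I_D.
Substituting gives 8.02·I_D² − 7.34·I_D + 1.25 = 0, with roots I_D = 0.227 or 0.688 mA.
The root I_D = 0.688 mA gives V_GS = 1.51 V ≤ V_t, so take I_D = 0.227 mA.
Then V_GS = 2.75 V and V_DS = V_DD − I_D(R_D+R_S) = 12 − 0.227×3.26 = 11.3 V.
Saturation requires V_DS ≥ V_GS − V_t = 0.454 V; 11.3 ≥ 0.454 ✓.

I_D ≈ 0.23 mA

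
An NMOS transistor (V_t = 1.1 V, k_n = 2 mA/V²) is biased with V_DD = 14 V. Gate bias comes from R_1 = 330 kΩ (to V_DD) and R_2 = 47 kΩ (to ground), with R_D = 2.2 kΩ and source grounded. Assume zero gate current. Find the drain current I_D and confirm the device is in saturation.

I_D ≈ 0.42 mA

V_G = V_DD·R_2/(R_1+R_2) = 14×47/377 = 1.75 V. With the source grounded, V_GS = V_G = 1.75 V.
Assume saturation: I_D = (k_n/2)(V_GS − V_t)² = (2/2)×(1.75 − 1.1)² = 1×0.645² = 0.416 mA.
V_DS = V_DD − I_D·R_D = 14 − 0.416×2.2 = 13.1 V.
Saturation requires V_DS ≥ V_GS − V_t = 0.645 V; 13.1 ≥ 0.645 ✓.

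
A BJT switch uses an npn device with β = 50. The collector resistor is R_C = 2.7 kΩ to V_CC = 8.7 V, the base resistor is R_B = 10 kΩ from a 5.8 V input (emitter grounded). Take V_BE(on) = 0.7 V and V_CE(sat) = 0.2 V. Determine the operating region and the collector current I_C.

saturation; I_C ≈ 3.1 mA

Assume active: I_B = (5.8 − 0.7)/10 = 0.51 mA, giving I_C = β·I_B = 25.5 mA.
But then V_CE = 8.7 − 25.5×2.7 = -60.2 V < V_CE(sat) = 0.2 V — impossible in the active region.
So the transistor is saturated. With V_CE = 0.2 V, I_C = (V_CC − 0.2)/R_C = 8.5/2.7 = 3.15 mA.
Check: β·I_B = 25.5 mA > I_C = 3.15 mA, confirming saturation.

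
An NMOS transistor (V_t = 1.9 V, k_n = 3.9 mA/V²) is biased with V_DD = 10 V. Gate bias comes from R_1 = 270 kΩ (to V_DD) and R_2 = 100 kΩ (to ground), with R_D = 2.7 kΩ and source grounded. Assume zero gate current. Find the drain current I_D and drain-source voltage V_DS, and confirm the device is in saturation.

I_D ≈ 1.3 mA, V_DS ≈ 6.6 V

V_G = V_DD·R_2/(R_1+R_2) = 10×100/370 = 2.7 V. With the source grounded, V_GS = V_G = 2.7 V.
Assume saturation: I_D = (k_n/2)(V_GS − V_t)² = (3.9/2)×(2.7 − 1.9)² = 1.95×0.803² = 1.26 mA.
V_DS = V_DD − I_D·R_D = 10 − 1.26×2.7 = 6.61 V.
Saturation requires V_DS ≥ V_GS − V_t = 0.803 V; 6.61 ≥ 0.803 ✓.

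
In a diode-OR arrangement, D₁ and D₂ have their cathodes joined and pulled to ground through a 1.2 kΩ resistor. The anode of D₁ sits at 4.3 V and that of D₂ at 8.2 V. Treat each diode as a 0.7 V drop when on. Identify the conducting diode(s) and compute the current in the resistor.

Only D₂ conducts; I_R ≈ 6.2 mA

Assume both conduct. Then node N would need to be at both 4.3−0.7 = 3.6 V and 8.2−0.7 = 7.5 V, which is impossible.
Assume only D₂ conducts: V_N = 8.2 − 0.7 = 7.5 V, so I_R = 7.5/1.2 = 6.25 mA.
Check D₁: its anode-to-cathode voltage is 4.3 − 7.5 = -3.2 V < 0.7 V, so it is off. The assumption is consistent.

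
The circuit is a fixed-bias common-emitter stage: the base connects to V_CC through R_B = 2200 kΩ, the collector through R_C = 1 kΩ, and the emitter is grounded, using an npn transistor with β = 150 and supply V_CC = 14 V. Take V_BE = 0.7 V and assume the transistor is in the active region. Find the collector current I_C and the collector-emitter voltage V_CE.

Base loop: V_CC = I_B·R_B + V_BE, so I_B = (14 − 0.7)/2200 kΩ = 0.00605 mA.
In the active region I_C = β·I_B = 150 × 0.00605 = 0.907 mA.
Collector loop: V_CE = V_CC − I_C·R_C = 14 − 0.907×1 = 13.1 V.
Since V_CE = 13.1 V > V_CE(sat) ≈ 0.2 V, the transistor is in the active region as assumed.

I_C ≈ 0.91 mA, V_CE ≈ 13 V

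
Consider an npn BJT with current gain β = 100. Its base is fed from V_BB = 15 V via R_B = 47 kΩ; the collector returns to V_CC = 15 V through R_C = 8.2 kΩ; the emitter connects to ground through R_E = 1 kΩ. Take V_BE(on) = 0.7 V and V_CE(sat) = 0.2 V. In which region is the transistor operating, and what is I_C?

Assume active: I_B = (15 − 0.7)/(47 + 101×1) = 0.0966 mA, I_C = β·I_B = 9.66 mA.
Then V_CE = 15 − 9.66×8.2 − 9.76×1 = -74 V < 0.2 V — the active assumption fails.
Re-solve with V_CE = 0.2 V. KCL at the emitter: V_E/R_E = (V_BB−0.7−V_E)/R_B + (V_CC−0.2−V_E)/R_C, giving V_E = 1.84 V.
I_C = (V_CC − 0.2 − V_E)/R_C = (14.8 − 1.84)/8.2 = 1.58 mA.
Check: I_B = (14.3 − 1.84)/47 = 0.265 mA, and β·I_B = 26.5 mA > I_C, confirming saturation.

saturation; I_C ≈ 1.6 mA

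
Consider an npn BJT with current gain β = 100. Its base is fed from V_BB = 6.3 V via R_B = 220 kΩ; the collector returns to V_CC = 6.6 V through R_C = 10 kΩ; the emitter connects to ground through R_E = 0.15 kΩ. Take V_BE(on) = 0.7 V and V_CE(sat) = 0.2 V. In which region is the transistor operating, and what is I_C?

Assume active: I_B = (6.3 − 0.7)/(220 + 101×0.15) = 0.0238 mA, I_C = β·I_B = 2.38 mA.
Then V_CE = 6.6 − 2.38×10 − 2.41×0.15 = -17.6 V < 0.2 V — the active assumption fails.
Re-solve with V_CE = 0.2 V. KCL at the emitter: V_E/R_E = (V_BB−0.7−V_E)/R_B + (V_CC−0.2−V_E)/R_C, giving V_E = 0.0983 V.
I_C = (V_CC − 0.2 − V_E)/R_C = (6.4 − 0.0983)/10 = 0.63 mA.
Check: I_B = (5.6 − 0.0983)/220 = 0.025 mA, and β·I_B = 2.5 mA > I_C, confirming saturation.

saturation; I_C ≈ 0.63 mA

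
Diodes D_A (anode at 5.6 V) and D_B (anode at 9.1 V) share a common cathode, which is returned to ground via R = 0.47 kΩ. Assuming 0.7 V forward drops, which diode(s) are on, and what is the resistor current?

Assume both conduct. Then node N would need to be at both 5.6−0.7 = 4.9 V and 9.1−0.7 = 8.4 V, which is impossible.
Assume only D_B conducts: V_N = 9.1 − 0.7 = 8.4 V, so I_R = 8.4/0.47 = 17.9 mA.
Check D_A: its anode-to-cathode voltage is 5.6 − 8.4 = -2.8 V < 0.7 V, so it is off. The assumption is consistent.

Only D_B conducts; I_R ≈ 18 mA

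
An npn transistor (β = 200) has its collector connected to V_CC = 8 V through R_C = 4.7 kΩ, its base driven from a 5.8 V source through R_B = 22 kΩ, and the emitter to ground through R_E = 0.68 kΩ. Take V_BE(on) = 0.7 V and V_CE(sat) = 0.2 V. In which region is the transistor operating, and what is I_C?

Assume active: I_B = (5.8 − 0.7)/(22 + 201×0.68) = 0.0321 mA, I_C = β·I_B = 6.43 mA.
Then V_CE = 8 − 6.43×4.7 − 6.46×0.68 = -26.6 V < 0.2 V — the active assumption fails.
Re-solve with V_CE = 0.2 V. KCL at the emitter: V_E/R_E = (V_BB−0.7−V_E)/R_B + (V_CC−0.2−V_E)/R_C, giving V_E = 1.09 V.
I_C = (V_CC − 0.2 − V_E)/R_C = (7.8 − 1.09)/4.7 = 1.43 mA.
Check: I_B = (5.1 − 1.09)/22 = 0.182 mA, and β·I_B = 36.4 mA > I_C, confirming saturation.

saturation; I_C ≈ 1.4 mA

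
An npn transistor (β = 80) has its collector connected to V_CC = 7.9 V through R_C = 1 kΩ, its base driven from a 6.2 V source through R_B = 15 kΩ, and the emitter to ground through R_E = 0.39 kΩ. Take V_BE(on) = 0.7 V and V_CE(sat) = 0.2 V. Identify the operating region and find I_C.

Assume active: I_B = (6.2 − 0.7)/(15 + 81×0.39) = 0.118 mA, I_C = β·I_B = 9.44 mA.
Then V_CE = 7.9 − 9.44×1 − 9.56×0.39 = -5.27 V < 0.2 V — the active assumption fails.
Re-solve with V_CE = 0.2 V. KCL at the emitter: V_E/R_E = (V_BB−0.7−V_E)/R_B + (V_CC−0.2−V_E)/R_C, giving V_E = 2.22 V.
I_C = (V_CC − 0.2 − V_E)/R_C = (7.7 − 2.22)/1 = 5.48 mA.
Check: I_B = (5.5 − 2.22)/15 = 0.219 mA, and β·I_B = 17.5 mA > I_C, confirming saturation.

saturation; I_C ≈ 5.5 mA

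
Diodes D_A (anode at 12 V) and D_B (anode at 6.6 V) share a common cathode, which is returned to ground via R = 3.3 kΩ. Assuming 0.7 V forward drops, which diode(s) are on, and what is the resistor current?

Only D_A conducts; I_R ≈ 3.4 mA

Assume both conduct. Then node N would need to be at both 12−0.7 = 11.3 V and 6.6−0.7 = 5.9 V, which is impossible.
Assume only D_A conducts: V_N = 12 − 0.7 = 11.3 V, so I_R = 11.3/3.3 = 3.42 mA.
Check D_B: its anode-to-cathode voltage is 6.6 − 11.3 = -4.7 V < 0.7 V, so it is off. The assumption is consistent.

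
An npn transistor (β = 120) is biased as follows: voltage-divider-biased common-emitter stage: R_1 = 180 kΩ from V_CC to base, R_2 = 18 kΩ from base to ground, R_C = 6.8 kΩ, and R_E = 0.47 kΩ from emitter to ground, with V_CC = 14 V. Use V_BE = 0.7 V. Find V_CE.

Thevenize the base divider: V_Th = V_CC·R_2/(R_1+R_2) = 14×18/198 = 1.27 V, R_Th = R_1‖R_2 = 16.4 kΩ.
Base-emitter loop: V_Th = I_B·R_Th + V_BE + (β+1)I_B·R_E, so I_B = (1.27 − 0.7) / (16.4 + 121×0.47) = 0.00782 mA.
I_C = β·I_B = 120×0.00782 = 0.938 mA, and I_E = (β+1)I_B = 0.946 mA.
V_CE = V_CC − I_C·R_C − I_E·R_E = 14 − 0.938×6.8 − 0.946×0.47 = 7.17 V.
V_CE = 7.17 V > 0.2 V confirms active-region operation.

V_CE ≈ 7.2 V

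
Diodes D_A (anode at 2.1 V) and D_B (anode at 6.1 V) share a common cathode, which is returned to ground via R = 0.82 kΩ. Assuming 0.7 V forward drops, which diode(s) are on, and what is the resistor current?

Only D_B conducts; I_R ≈ 6.6 mA

Assume both conduct. Then node N would need to be at both 2.1−0.7 = 1.4 V and 6.1−0.7 = 5.4 V, which is impossible.
Assume only D_B conducts: V_N = 6.1 − 0.7 = 5.4 V, so I_R = 5.4/0.82 = 6.59 mA.
Check D_A: its anode-to-cathode voltage is 2.1 − 5.4 = -3.3 V < 0.7 V, so it is off. The assumption is consistent.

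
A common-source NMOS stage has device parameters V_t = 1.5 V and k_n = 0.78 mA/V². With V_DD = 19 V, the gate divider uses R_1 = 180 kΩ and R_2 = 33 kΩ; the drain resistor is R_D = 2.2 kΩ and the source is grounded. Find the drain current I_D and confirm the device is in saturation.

I_D ≈ 0.81 mA

V_G = V_DD·R_2/(R_1+R_2) = 19×33/213 = 2.94 V. With the source grounded, V_GS = V_G = 2.94 V.
Assume saturation: I_D = (k_n/2)(V_GS − V_t)² = (0.78/2)×(2.94 − 1.5)² = 0.39×1.44² = 0.813 mA.
V_DS = V_DD − I_D·R_D = 19 − 0.813×2.2 = 17.2 V.
Saturation requires V_DS ≥ V_GS − V_t = 1.44 V; 17.2 ≥ 1.44 ✓.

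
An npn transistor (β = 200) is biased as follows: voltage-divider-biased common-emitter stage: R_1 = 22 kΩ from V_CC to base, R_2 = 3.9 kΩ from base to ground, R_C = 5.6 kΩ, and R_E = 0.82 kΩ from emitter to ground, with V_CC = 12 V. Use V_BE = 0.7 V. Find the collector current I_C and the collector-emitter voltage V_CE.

Thevenize the base divider: V_Th = V_CC·R_2/(R_1+R_2) = 12×3.9/25.9 = 1.81 V, R_Th = R_1‖R_2 = 3.31 kΩ.
Base-emitter loop: V_Th = I_B·R_Th + V_BE + (β+1)I_B·R_E, so I_B = (1.81 − 0.7) / (3.31 + 201×0.82) = 0.00658 mA.
I_C = β·I_B = 200×0.00658 = 1.32 mA, and I_E = (β+1)I_B = 1.32 mA.
V_CE = V_CC − I_C·R_C − I_E·R_E = 12 − 1.32×5.6 − 1.32×0.82 = 3.54 V.
V_CE = 3.54 V > 0.2 V confirms active-region operation.

I_C ≈ 1.3 mA, V_CE ≈ 3.5 V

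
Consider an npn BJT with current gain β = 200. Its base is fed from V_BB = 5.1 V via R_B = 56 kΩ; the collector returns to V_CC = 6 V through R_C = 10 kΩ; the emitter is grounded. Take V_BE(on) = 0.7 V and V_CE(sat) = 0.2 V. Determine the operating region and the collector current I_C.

Assume active: I_B = (5.1 − 0.7)/56 = 0.0786 mA, giving I_C = β·I_B = 15.7 mA.
But then V_CE = 6 − 15.7×10 = -151 V < V_CE(sat) = 0.2 V — impossible in the active region.
So the transistor is saturated. With V_CE = 0.2 V, I_C = (V_CC − 0.2)/R_C = 5.8/10 = 0.58 mA.
Check: β·I_B = 15.7 mA > I_C = 0.58 mA, confirming saturation.

saturation; I_C ≈ 0.58 mA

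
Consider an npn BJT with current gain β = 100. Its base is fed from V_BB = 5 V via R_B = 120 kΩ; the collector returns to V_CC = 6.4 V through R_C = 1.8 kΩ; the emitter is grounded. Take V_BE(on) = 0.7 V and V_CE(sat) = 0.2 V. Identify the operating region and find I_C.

Assume active: I_B = (5 − 0.7)/120 = 0.0358 mA, giving I_C = β·I_B = 3.58 mA.
But then V_CE = 6.4 − 3.58×1.8 = -0.05 V < V_CE(sat) = 0.2 V — impossible in the active region.
So the transistor is saturated. With V_CE = 0.2 V, I_C = (V_CC − 0.2)/R_C = 6.2/1.8 = 3.44 mA.
Check: β·I_B = 3.58 mA > I_C = 3.44 mA, confirming saturation.

saturation; I_C ≈ 3.4 mA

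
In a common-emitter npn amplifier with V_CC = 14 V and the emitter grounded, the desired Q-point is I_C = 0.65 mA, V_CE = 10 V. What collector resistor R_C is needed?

R_C ≈ 6.2 kΩ

Collector loop: V_CC = I_C·R_C + V_CE.
R_C = (V_CC − V_CE)/I_C = (14 − 10)/0.65 = 6.15 kΩ.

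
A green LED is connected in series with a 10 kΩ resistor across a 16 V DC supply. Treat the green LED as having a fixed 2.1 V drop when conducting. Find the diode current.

KVL around the loop: 16 = V_D + I·R = 2.1 + I × 10 kΩ.
So I = (16 − 2.1) / 10 kΩ = 13.9 / 10 = 1.39 mA.

I ≈ 1.4 mA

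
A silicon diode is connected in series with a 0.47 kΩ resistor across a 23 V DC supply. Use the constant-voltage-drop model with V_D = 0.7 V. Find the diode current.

KVL around the loop: 23 = V_D + I·R = 0.7 + I × 0.47 kΩ.
So I = (23 − 0.7) / 0.47 kΩ = 22.3 / 0.47 = 47.4 mA.

I ≈ 47 mA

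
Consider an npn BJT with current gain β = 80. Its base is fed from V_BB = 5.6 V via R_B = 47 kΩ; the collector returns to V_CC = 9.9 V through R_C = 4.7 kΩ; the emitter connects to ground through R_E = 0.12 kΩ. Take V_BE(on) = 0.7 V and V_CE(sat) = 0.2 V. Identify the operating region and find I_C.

Assume active: I_B = (5.6 − 0.7)/(47 + 81×0.12) = 0.0864 mA, I_C = β·I_B = 6.91 mA.
Then V_CE = 9.9 − 6.91×4.7 − 7×0.12 = -23.4 V < 0.2 V — the active assumption fails.
Re-solve with V_CE = 0.2 V. KCL at the emitter: V_E/R_E = (V_BB−0.7−V_E)/R_B + (V_CC−0.2−V_E)/R_C, giving V_E = 0.253 V.
I_C = (V_CC − 0.2 − V_E)/R_C = (9.7 − 0.253)/4.7 = 2.01 mA.
Check: I_B = (4.9 − 0.253)/47 = 0.0989 mA, and β·I_B = 7.91 mA > I_C, confirming saturation.

saturation; I_C ≈ 2 mA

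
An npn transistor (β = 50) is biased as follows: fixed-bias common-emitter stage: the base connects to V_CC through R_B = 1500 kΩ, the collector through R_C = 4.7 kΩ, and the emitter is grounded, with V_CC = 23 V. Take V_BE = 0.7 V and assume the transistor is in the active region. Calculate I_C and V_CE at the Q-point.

I_C ≈ 0.74 mA, V_CE ≈ 20 V

Base loop: V_CC = I_B·R_B + V_BE, so I_B = (23 − 0.7)/1500 kΩ = 0.0149 mA.
In the active region I_C = β·I_B = 50 × 0.0149 = 0.743 mA.
Collector loop: V_CE = V_CC − I_C·R_C = 23 − 0.743×4.7 = 19.5 V.
Since V_CE = 19.5 V > V_CE(sat) ≈ 0.2 V, the transistor is in the active region as assumed.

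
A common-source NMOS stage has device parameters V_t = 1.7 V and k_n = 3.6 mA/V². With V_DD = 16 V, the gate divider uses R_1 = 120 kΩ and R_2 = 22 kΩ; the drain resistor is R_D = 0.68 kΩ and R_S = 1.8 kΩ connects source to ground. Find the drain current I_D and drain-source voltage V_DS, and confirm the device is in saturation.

V_G = V_DD·R_2/(R_1+R_2) = 16×22/142 = 2.48 V.
Assume saturation: I_D = (k_n/2)(V_GS − V_t)² with V_GS = V_G − I_D·R_S = 2.48 − 1.8·I_D.
Substituting gives 5.83·I_D² − 6.05·I_D + 1.09 = 0, with roots I_D = 0.233 or 0.804 mA.
The root I_D = 0.804 mA gives V_GS = 1.03 V ≤ V_t, so take I_D = 0.233 mA.
Then V_GS = 2.06 V and V_DS = V_DD − I_D(R_D+R_S) = 16 − 0.233×2.48 = 15.4 V.
Saturation requires V_DS ≥ V_GS − V_t = 0.36 V; 15.4 ≥ 0.36 ✓.

I_D ≈ 0.23 mA, V_DS ≈ 15 V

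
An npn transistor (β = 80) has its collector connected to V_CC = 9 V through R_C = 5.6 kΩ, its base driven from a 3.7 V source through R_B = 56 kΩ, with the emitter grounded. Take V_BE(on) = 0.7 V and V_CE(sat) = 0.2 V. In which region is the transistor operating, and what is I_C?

Assume active: I_B = (3.7 − 0.7)/56 = 0.0536 mA, giving I_C = β·I_B = 4.29 mA.
But then V_CE = 9 − 4.29×5.6 = -15 V < V_CE(sat) = 0.2 V — impossible in the active region.
So the transistor is saturated. With V_CE = 0.2 V, I_C = (V_CC − 0.2)/R_C = 8.8/5.6 = 1.57 mA.
Check: β·I_B = 4.29 mA > I_C = 1.57 mA, confirming saturation.

saturation; I_C ≈ 1.6 mA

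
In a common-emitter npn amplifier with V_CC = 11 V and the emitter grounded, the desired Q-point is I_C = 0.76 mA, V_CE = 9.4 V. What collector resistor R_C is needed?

R_C ≈ 2.1 kΩ

Collector loop: V_CC = I_C·R_C + V_CE.
R_C = (V_CC − V_CE)/I_C = (11 − 9.4)/0.76 = 2.11 kΩ.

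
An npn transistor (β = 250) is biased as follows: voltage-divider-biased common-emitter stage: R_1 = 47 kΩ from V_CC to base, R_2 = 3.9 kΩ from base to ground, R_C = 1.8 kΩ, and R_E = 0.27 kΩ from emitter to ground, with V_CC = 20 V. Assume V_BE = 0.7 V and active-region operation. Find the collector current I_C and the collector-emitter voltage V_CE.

I_C ≈ 2.9 mA, V_CE ≈ 14 V

Thevenize the base divider: V_Th = V_CC·R_2/(R_1+R_2) = 20×3.9/50.9 = 1.53 V, R_Th = R_1‖R_2 = 3.6 kΩ.
Base-emitter loop: V_Th = I_B·R_Th + V_BE + (β+1)I_B·R_E, so I_B = (1.53 − 0.7) / (3.6 + 251×0.27) = 0.0117 mA.
I_C = β·I_B = 250×0.0117 = 2.92 mA, and I_E = (β+1)I_B = 2.93 mA.
V_CE = V_CC − I_C·R_C − I_E·R_E = 20 − 2.92×1.8 − 2.93×0.27 = 14 V.
V_CE = 14 V > 0.2 V confirms active-region operation.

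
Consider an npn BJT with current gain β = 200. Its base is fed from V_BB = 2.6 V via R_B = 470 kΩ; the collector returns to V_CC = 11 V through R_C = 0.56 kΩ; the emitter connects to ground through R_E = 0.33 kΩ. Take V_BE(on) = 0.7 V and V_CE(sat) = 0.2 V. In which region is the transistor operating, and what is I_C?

Assume active. Base-emitter loop: I_B = (V_BB − V_BE)/(R_B + (β+1)R_E) = (2.6 − 0.7)/(470 + 201×0.33) = 0.00354 mA.
I_C = β·I_B = 200×0.00354 = 0.709 mA.
V_CE = V_CC − I_C·R_C − I_E·R_E = 11 − 0.709×0.56 − 0.712×0.33 = 10.4 V > V_CE(sat), so the active-region assumption holds.

active; I_C ≈ 0.71 mA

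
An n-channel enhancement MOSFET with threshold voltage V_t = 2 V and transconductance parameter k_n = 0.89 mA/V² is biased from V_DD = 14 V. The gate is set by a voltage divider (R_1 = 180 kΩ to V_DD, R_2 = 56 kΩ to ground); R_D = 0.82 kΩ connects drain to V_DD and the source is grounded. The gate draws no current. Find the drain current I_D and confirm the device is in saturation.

I_D ≈ 0.78 mA

V_G = V_DD·R_2/(R_1+R_2) = 14×56/236 = 3.32 V. With the source grounded, V_GS = V_G = 3.32 V.
Assume saturation: I_D = (k_n/2)(V_GS − V_t)² = (0.89/2)×(3.32 − 2)² = 0.445×1.32² = 0.778 mA.
V_DS = V_DD − I_D·R_D = 14 − 0.778×0.82 = 13.4 V.
Saturation requires V_DS ≥ V_GS − V_t = 1.32 V; 13.4 ≥ 1.32 ✓.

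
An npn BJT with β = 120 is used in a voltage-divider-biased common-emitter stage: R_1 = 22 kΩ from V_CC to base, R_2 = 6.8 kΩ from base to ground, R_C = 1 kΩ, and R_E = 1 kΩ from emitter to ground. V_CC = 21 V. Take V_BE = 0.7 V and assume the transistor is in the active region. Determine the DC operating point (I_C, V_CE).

Thevenize the base divider: V_Th = V_CC·R_2/(R_1+R_2) = 21×6.8/28.8 = 4.96 V, R_Th = R_1‖R_2 = 5.19 kΩ.
Base-emitter loop: V_Th = I_B·R_Th + V_BE + (β+1)I_B·R_E, so I_B = (4.96 − 0.7) / (5.19 + 121×1) = 0.0337 mA.
I_C = β·I_B = 120×0.0337 = 4.05 mA, and I_E = (β+1)I_B = 4.08 mA.
V_CE = V_CC − I_C·R_C − I_E·R_E = 21 − 4.05×1 − 4.08×1 = 12.9 V.
V_CE = 12.9 V > 0.2 V confirms active-region operation.

I_C ≈ 4 mA, V_CE ≈ 13 V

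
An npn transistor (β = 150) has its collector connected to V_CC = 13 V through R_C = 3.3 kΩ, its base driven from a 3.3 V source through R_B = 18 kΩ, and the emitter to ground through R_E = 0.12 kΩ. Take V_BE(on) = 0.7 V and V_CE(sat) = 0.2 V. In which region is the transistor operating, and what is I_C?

saturation; I_C ≈ 3.7 mA

Assume active: I_B = (3.3 − 0.7)/(18 + 151×0.12) = 0.072 mA, I_C = β·I_B = 10.8 mA.
Then V_CE = 13 − 10.8×3.3 − 10.9×0.12 = -23.9 V < 0.2 V — the active assumption fails.
Re-solve with V_CE = 0.2 V. KCL at the emitter: V_E/R_E = (V_BB−0.7−V_E)/R_B + (V_CC−0.2−V_E)/R_C, giving V_E = 0.463 V.
I_C = (V_CC − 0.2 − V_E)/R_C = (12.8 − 0.463)/3.3 = 3.74 mA.
Check: I_B = (2.6 − 0.463)/18 = 0.119 mA, and β·I_B = 17.8 mA > I_C, confirming saturation.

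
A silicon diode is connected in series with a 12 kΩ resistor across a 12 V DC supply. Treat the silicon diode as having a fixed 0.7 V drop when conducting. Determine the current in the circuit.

KVL around the loop: 12 = V_D + I·R = 0.7 + I × 12 kΩ.
So I = (12 − 0.7) / 12 kΩ = 11.3 / 12 = 0.942 mA.

I ≈ 0.94 mA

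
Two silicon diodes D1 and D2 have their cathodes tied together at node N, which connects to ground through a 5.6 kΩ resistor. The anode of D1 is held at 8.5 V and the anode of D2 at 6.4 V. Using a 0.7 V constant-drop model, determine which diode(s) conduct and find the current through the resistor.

Only D1 conducts; I_R ≈ 1.4 mA

Assume both conduct. Then node N would need to be at both 8.5−0.7 = 7.8 V and 6.4−0.7 = 5.7 V, which is impossible.
Assume only D1 conducts: V_N = 8.5 − 0.7 = 7.8 V, so I_R = 7.8/5.6 = 1.39 mA.
Check D2: its anode-to-cathode voltage is 6.4 − 7.8 = -1.4 V < 0.7 V, so it is off. The assumption is consistent.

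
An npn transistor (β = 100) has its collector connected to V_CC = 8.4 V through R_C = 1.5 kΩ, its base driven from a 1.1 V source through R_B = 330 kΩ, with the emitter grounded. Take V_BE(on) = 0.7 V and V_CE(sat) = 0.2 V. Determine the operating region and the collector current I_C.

active; I_C ≈ 0.12 mA

Assume active. Base-emitter loop: I_B = (V_BB − V_BE)/R_B = (1.1 − 0.7)/330 = 0.00121 mA.
I_C = β·I_B = 100×0.00121 = 0.121 mA.
V_CE = V_CC − I_C·R_C = 8.4 − 0.121×1.5 = 8.22 V > V_CE(sat), so the active-region assumption holds.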